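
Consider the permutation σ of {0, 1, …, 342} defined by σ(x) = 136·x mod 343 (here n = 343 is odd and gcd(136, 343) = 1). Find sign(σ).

Trace 312: π^k(312) = [312, 243, 120, 199, 310, 314, 172] for k=0..6.
Decompose π into cycles: lengths [294, 42, 6, 1] (4 cycles, including the fixed point 0).
Σ(ℓ_i−1) = 343−4 = 339; sign = (−1)^339 = -1.
The Jacobi symbol (136|343) = -1 (Zolotarev) agrees.

-1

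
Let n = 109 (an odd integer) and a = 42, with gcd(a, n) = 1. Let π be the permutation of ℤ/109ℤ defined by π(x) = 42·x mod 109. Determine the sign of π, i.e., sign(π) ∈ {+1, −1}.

Start at x=76: 76 → 31 → 103 → 75 → 98 → 83 → 107 → … (one orbit).
π_42 has 2 disjoint cycles with lengths [108, 1] on {0,…,108}.
With 2 cycles on 109 points, sign = (−1)^{109−2} = -1.
Via Zolotarev, sign(π_{42}) = (42|109) = -1.

-1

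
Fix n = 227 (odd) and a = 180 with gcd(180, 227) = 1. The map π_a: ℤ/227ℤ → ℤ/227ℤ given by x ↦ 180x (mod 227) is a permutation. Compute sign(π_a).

-1

Orbit of 117 under x↦180x: [117, 176, 127, 160, 198, 1, 180]… (length divides ord_227(180)).
Decompose π into cycles: lengths [226, 1] (2 cycles, including the fixed point 0).
sign(π) = (−1)^{n − #cycles} = (−1)^{227−2} = (−1)^225 = -1.
The Jacobi symbol (180|227) = -1 (Zolotarev) agrees.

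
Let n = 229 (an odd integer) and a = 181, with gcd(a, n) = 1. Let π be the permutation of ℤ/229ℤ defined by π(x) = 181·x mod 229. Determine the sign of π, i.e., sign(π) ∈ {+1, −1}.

Trace 172: π^k(172) = [172, 217, 118, 61, 49, 167, 228] for k=0..6.
The orbit structure of x ↦ 181x mod 229: 3 orbits of sizes [114, 114, 1].
Σ(ℓ_i−1) = 229−3 = 226; sign = (−1)^226 = +1.
Via Zolotarev, sign(π_{181}) = (181|229) = +1.

+1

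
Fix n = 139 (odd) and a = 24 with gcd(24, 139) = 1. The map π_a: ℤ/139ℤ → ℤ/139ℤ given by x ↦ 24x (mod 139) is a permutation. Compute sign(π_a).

Start at x=129: 129 → 38 → 78 → 65 → 31 → 49 → 64 → … (one orbit).
π_24 has 3 disjoint cycles with lengths [69, 69, 1] on {0,…,138}.
With 3 cycles on 139 points, sign = (−1)^{139−3} = +1.
Zolotarev: (24|139) = +1, matching the cycle-count sign.

+1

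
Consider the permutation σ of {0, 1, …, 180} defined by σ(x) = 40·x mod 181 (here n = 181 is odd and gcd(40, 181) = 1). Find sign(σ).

Start at x=8: 8 → 139 → 130 → 132 → 31 → 154 → 6 → … (one orbit).
π_40 has 4 disjoint cycles with lengths [60, 60, 60, 1] on {0,…,180}.
With 4 cycles on 181 points, sign = (−1)^{181−4} = -1.
Check: (40/181) = -1 by Zolotarev.

-1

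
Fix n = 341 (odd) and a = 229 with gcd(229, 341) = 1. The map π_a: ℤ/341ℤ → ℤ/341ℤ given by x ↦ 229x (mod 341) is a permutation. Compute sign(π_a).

-1

Trace 229: π^k(229) = [229, 268, 333, 214, 243, 64, 334] for k=0..6.
Decompose π into cycles: lengths [30, 30, 30, 30, 30, 30, 30, 30, 30, 30, 30, 5, 5, 1] (14 cycles, including the fixed point 0).
n − c = 341 − 14 = 327; sign = (−1)^327 = -1.
Via Zolotarev, sign(π_{229}) = (229|341) = -1.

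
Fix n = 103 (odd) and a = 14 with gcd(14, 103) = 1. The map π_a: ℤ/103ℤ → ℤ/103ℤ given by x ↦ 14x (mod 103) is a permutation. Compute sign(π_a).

+1

Trace 93: π^k(93) = [93, 66, 100, 61, 30, 8, 9] for k=0..6.
Cycle type of π: 17×6 + 1; total 7 cycles.
With 7 cycles on 103 points, sign = (−1)^{103−7} = +1.
(14|103)_J = +1 (Zolotarev's lemma cross-check).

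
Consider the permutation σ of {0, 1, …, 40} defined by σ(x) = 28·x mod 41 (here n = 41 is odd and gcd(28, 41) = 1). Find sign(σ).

-1

Trace 26: π^k(26) = [26, 31, 7, 32, 35, 37, 11] for k=0..6.
Decompose π into cycles: lengths [40, 1] (2 cycles, including the fixed point 0).
2 cycles on 41: each ℓ→(−1)^(ℓ−1), product (−1)^39 = -1.
The Jacobi symbol (28|41) = -1 (Zolotarev) agrees.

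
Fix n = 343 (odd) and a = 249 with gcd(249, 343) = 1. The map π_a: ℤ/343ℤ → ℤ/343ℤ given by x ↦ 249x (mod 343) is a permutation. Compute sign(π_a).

Trace 291: π^k(291) = [291, 86, 148, 151, 212, 309, 109] for k=0..6.
π_249 has 7 disjoint cycles with lengths [147, 147, 21, 21, 3, 3, 1] on {0,…,342}.
Σ(ℓ_i−1) = 343−7 = 336; sign = (−1)^336 = +1.

+1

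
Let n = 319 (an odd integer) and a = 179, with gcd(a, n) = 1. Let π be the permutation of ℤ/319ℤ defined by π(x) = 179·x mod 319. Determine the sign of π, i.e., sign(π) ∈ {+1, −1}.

Trace 289: π^k(289) = [289, 53, 236, 136, 100, 36, 64] for k=0..6.
Cycle type of π: 70×4 + 14×2 + 5×2 + 1; total 9 cycles.
Σ(ℓ_i−1) = 319−9 = 310; sign = (−1)^310 = +1.

+1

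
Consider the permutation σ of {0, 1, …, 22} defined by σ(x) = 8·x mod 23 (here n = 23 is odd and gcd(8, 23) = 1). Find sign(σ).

+1

Orbit of 18 under x↦8x: [18, 6, 2, 16, 13, 12, 4]… (length divides ord_23(8)).
π_8 has 3 disjoint cycles with lengths [11, 11, 1] on {0,…,22}.
Σ(ℓ_i−1) = 23−3 = 20; sign = (−1)^20 = +1.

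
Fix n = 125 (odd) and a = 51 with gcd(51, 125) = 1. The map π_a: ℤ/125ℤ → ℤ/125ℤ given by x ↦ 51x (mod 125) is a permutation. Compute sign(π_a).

+1

Orbit of 76 under x↦51x: [76, 1, 51, 101, 26]… (length divides ord_125(51)).
Cycle type of π: 5×20 + 1×25; total 45 cycles.
n − c = 125 − 45 = 80; sign = (−1)^80 = +1.
(51|125)_J = +1 (Zolotarev's lemma cross-check).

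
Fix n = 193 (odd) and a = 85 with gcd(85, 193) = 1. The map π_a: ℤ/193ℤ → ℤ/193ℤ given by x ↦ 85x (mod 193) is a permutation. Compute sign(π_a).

Start at x=192: 192 → 108 → 109 → 1 → 85 → 84 → 192 (one orbit).
The orbit structure of x ↦ 85x mod 193: 33 orbits of sizes [6, 6, 6, 6, 6, 6, 6, 6, 6, 6, 6, 6, 6, 6, 6, 6, 6, 6, 6, 6, 6, 6, 6, 6, 6, 6, 6, 6, 6, 6, 6, 6, 1].
sign(π) = (−1)^{n − #cycles} = (−1)^{193−33} = (−1)^160 = +1.

+1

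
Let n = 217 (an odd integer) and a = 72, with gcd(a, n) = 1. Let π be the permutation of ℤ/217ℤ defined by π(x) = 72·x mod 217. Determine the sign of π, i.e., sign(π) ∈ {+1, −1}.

Start at x=142: 142 → 25 → 64 → 51 → 200 → 78 → 191 → … (one orbit).
Decompose π into cycles: lengths [15, 15, 15, 15, 15, 15, 15, 15, 15, 15, 15, 15, 15, 15, 3, 3, 1] (17 cycles, including the fixed point 0).
With 17 cycles on 217 points, sign = (−1)^{217−17} = +1.
The Jacobi symbol (72|217) = +1 (Zolotarev) agrees.

+1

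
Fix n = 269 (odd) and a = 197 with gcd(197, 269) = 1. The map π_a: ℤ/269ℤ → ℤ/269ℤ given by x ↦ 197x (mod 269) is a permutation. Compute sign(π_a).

Trace 103: π^k(103) = [103, 116, 256, 129, 127, 2, 125] for k=0..6.
Cycle lengths of π_197 on ℤ/269ℤ: [268, 1]; 2 cycles in total.
Σ(ℓ_i−1) = 269−2 = 267; sign = (−1)^267 = -1.
The Jacobi symbol (197|269) = -1 (Zolotarev) agrees.

-1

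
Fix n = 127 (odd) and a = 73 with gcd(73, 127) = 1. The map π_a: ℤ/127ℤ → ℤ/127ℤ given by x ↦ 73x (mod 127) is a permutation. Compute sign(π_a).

+1

Start at x=4: 4 → 38 → 107 → 64 → 100 → 61 → 8 → … (one orbit).
Cycle type of π: 21×6 + 1; total 7 cycles.
Σ(ℓ_i−1) = 127−7 = 120; sign = (−1)^120 = +1.
Zolotarev: (73|127) = +1, matching the cycle-count sign.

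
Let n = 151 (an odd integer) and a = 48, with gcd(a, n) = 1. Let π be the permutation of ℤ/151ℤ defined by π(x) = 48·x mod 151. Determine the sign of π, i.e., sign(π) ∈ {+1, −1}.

Trace 10: π^k(10) = [10, 27, 88, 147, 110, 146, 62] for k=0..6.
Cycle lengths of π_48 on ℤ/151ℤ: [150, 1]; 2 cycles in total.
sign(π) = (−1)^{n − #cycles} = (−1)^{151−2} = (−1)^149 = -1.
Check: (48/151) = -1 by Zolotarev.

-1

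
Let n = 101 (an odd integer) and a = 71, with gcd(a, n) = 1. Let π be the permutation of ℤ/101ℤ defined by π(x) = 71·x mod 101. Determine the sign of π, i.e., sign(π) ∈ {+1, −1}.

Trace 92: π^k(92) = [92, 68, 81, 95, 79, 54, 97] for k=0..6.
Decompose π into cycles: lengths [25, 25, 25, 25, 1] (5 cycles, including the fixed point 0).
sign(π) = (−1)^{n − #cycles} = (−1)^{101−5} = (−1)^96 = +1.
Check: (71/101) = +1 by Zolotarev.

+1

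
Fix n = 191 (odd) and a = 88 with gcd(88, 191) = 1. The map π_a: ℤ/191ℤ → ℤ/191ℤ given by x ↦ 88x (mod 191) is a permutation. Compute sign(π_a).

Trace 177: π^k(177) = [177, 105, 72, 33, 39, 185, 45] for k=0..6.
π_88 has 2 disjoint cycles with lengths [190, 1] on {0,…,190}.
n − c = 191 − 2 = 189; sign = (−1)^189 = -1.

-1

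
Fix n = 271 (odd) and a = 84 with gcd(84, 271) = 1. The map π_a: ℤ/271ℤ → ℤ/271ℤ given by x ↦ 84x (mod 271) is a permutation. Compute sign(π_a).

-1

Trace 171: π^k(171) = [171, 1, 84, 10, 27, 100, 270] for k=0..6.
Cycle lengths of π_84 on ℤ/271ℤ: [10, 10, 10, 10, 10, 10, 10, 10, 10, 10, 10, 10, 10, 10, 10, 10, 10, 10, 10, 10, 10, 10, 10, 10, 10, 10, 10, 1]; 28 cycles in total.
271 − 28 = 243 transpositions; sign(π) = (−1)^243 = -1.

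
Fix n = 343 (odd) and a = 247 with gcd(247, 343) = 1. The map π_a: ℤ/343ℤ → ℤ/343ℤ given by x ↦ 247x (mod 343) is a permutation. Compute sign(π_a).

Start at x=193: 193 → 337 → 233 → 270 → 148 → 198 → 200 → … (one orbit).
Cycle type of π: 147×2 + 21×2 + 3×2 + 1; total 7 cycles.
n − c = 343 − 7 = 336; sign = (−1)^336 = +1.

+1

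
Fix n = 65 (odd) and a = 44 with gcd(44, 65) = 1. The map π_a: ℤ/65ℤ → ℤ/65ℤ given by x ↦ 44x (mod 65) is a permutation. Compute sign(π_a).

Start at x=51: 51 → 34 → 1 → 44 → 51 (one orbit).
Decompose π into cycles: lengths [4, 4, 4, 4, 4, 4, 4, 4, 4, 4, 4, 4, 4, 4, 4, 2, 2, 1] (18 cycles, including the fixed point 0).
With 18 cycles on 65 points, sign = (−1)^{65−18} = -1.
(44|65)_J = -1 (Zolotarev's lemma cross-check).

-1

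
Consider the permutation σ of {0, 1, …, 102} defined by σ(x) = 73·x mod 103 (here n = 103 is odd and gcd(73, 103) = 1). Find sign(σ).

-1

Orbit of 34 under x↦73x: [34, 10, 9, 39, 66, 80, 72]… (length divides ord_103(73)).
Cycle type of π: 34×3 + 1; total 4 cycles.
n − c = 103 − 4 = 99; sign = (−1)^99 = -1.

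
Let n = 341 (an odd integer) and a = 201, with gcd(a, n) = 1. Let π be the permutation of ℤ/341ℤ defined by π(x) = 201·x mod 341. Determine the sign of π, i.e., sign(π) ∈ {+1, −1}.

-1

Orbit of 27 under x↦201x: [27, 312, 309, 47, 240, 159, 246]… (length divides ord_341(201)).
Decompose π into cycles: lengths [10, 10, 10, 10, 10, 10, 10, 10, 10, 10, 10, 10, 10, 10, 10, 10, 10, 10, 10, 10, 10, 10, 10, 10, 10, 10, 10, 10, 10, 10, 10, 10, 10, 5, 5, 1] (36 cycles, including the fixed point 0).
n − c = 341 − 36 = 305; sign = (−1)^305 = -1.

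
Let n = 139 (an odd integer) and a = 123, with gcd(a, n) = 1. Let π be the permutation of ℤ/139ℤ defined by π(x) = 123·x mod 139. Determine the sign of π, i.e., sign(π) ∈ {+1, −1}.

Orbit of 89 under x↦123x: [89, 105, 127, 53, 125, 85, 30]… (length divides ord_139(123)).
2 cycles of lengths [138, 1].
139 − 2 = 137 transpositions; sign(π) = (−1)^137 = -1.

-1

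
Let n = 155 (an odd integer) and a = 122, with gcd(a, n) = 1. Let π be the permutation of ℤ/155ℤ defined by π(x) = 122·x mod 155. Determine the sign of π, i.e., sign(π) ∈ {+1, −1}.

Trace 1: π^k(1) = [1, 122, 4, 23, 16, 92, 64] for k=0..6.
11 cycles of lengths [20, 20, 20, 20, 20, 20, 10, 10, 10, 4, 1].
n − c = 155 − 11 = 144; sign = (−1)^144 = +1.

+1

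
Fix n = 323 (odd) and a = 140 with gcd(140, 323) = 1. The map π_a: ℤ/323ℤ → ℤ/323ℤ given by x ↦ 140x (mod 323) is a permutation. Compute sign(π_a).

+1

Trace 239: π^k(239) = [239, 191, 254, 30, 1, 140, 220] for k=0..6.
The orbit structure of x ↦ 140x mod 323: 35 orbits of sizes [12, 12, 12, 12, 12, 12, 12, 12, 12, 12, 12, 12, 12, 12, 12, 12, 12, 12, 12, 12, 12, 12, 12, 12, 4, 4, 4, 4, 3, 3, 3, 3, 3, 3, 1].
35 cycles on 323: each ℓ→(−1)^(ℓ−1), product (−1)^288 = +1.
Zolotarev: (140|323) = +1, matching the cycle-count sign.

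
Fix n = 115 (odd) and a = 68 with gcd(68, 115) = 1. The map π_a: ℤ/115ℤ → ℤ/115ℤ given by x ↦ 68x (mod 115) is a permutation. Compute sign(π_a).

+1

Trace 24: π^k(24) = [24, 22, 1, 68] for k=0..3.
Decompose π into cycles: lengths [4, 4, 4, 4, 4, 4, 4, 4, 4, 4, 4, 4, 4, 4, 4, 4, 4, 4, 4, 4, 4, 4, 4, 2, 2, 2, 2, 2, 2, 2, 2, 2, 2, 2, 1] (35 cycles, including the fixed point 0).
With 35 cycles on 115 points, sign = (−1)^{115−35} = +1.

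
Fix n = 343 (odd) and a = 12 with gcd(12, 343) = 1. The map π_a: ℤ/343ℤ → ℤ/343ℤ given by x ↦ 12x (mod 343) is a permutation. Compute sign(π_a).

Trace 305: π^k(305) = [305, 230, 16, 192, 246, 208, 95] for k=0..6.
Cycle type of π: 294 + 42 + 6 + 1; total 4 cycles.
343 − 4 = 339 transpositions; sign(π) = (−1)^339 = -1.

-1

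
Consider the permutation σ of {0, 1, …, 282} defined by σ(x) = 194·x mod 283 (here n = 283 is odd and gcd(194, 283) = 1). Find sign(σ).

-1

Start at x=197: 197 → 13 → 258 → 244 → 75 → 117 → 58 → … (one orbit).
Decompose π into cycles: lengths [282, 1] (2 cycles, including the fixed point 0).
283 − 2 = 281 transpositions; sign(π) = (−1)^281 = -1.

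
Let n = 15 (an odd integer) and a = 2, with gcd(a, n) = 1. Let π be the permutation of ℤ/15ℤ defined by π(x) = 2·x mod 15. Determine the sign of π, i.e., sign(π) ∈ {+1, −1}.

Trace 8: π^k(8) = [8, 1, 2, 4] for k=0..3.
π_2 has 5 disjoint cycles with lengths [4, 4, 4, 2, 1] on {0,…,14}.
n − c = 15 − 5 = 10; sign = (−1)^10 = +1.
(2|15)_J = +1 (Zolotarev's lemma cross-check).

+1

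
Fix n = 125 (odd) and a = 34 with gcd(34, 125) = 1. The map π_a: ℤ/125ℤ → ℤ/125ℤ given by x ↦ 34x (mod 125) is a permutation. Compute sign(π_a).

Orbit of 54 under x↦34x: [54, 86, 49, 41, 19, 21, 89]… (length divides ord_125(34)).
Cycle type of π: 50×2 + 10×2 + 2×2 + 1; total 7 cycles.
sign(π) = (−1)^{n − #cycles} = (−1)^{125−7} = (−1)^118 = +1.
Via Zolotarev, sign(π_{34}) = (34|125) = +1.

+1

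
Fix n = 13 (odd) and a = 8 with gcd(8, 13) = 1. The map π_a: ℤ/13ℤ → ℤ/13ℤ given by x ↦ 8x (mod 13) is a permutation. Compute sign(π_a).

Start at x=5: 5 → 1 → 8 → 12 → 5 (one orbit).
Cycle lengths of π_8 on ℤ/13ℤ: [4, 4, 4, 1]; 4 cycles in total.
With 4 cycles on 13 points, sign = (−1)^{13−4} = -1.
(8|13)_J = -1 (Zolotarev's lemma cross-check).

-1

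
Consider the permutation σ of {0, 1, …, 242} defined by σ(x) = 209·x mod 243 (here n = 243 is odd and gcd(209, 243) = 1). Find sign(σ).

-1

Start at x=116: 116 → 187 → 203 → 145 → 173 → 193 → 242 → … (one orbit).
Cycle type of π: 162 + 54 + 18 + 6 + 2 + 1; total 6 cycles.
n − c = 243 − 6 = 237; sign = (−1)^237 = -1.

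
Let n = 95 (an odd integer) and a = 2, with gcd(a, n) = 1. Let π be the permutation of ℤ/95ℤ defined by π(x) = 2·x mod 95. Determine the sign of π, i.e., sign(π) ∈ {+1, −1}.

Trace 24: π^k(24) = [24, 48, 1, 2, 4, 8, 16] for k=0..6.
Cycle type of π: 36×2 + 18 + 4 + 1; total 5 cycles.
sign(π) = (−1)^{n − #cycles} = (−1)^{95−5} = (−1)^90 = +1.
(2|95)_J = +1 (Zolotarev's lemma cross-check).

+1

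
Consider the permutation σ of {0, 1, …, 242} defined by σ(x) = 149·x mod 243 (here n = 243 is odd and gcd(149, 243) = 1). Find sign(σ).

-1

Trace 8: π^k(8) = [8, 220, 218, 163, 230, 7, 71] for k=0..6.
The orbit structure of x ↦ 149x mod 243: 6 orbits of sizes [162, 54, 18, 6, 2, 1].
243 − 6 = 237 transpositions; sign(π) = (−1)^237 = -1.
Via Zolotarev, sign(π_{149}) = (149|243) = -1.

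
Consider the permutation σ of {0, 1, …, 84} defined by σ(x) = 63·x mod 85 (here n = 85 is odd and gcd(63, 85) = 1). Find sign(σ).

+1

Orbit of 63 under x↦63x: [63, 59, 62, 81, 3, 19, 7]… (length divides ord_85(63)).
7 cycles of lengths [16, 16, 16, 16, 16, 4, 1].
85 − 7 = 78 transpositions; sign(π) = (−1)^78 = +1.
Via Zolotarev, sign(π_{63}) = (63|85) = +1.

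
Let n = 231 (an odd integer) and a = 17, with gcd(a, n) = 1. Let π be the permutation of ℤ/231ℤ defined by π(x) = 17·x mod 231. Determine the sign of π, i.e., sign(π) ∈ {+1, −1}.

-1

Trace 173: π^k(173) = [173, 169, 101, 100, 83, 25, 194] for k=0..6.
Cycle lengths of π_17 on ℤ/231ℤ: [30, 30, 30, 30, 30, 30, 10, 10, 10, 6, 6, 6, 2, 1]; 14 cycles in total.
With 14 cycles on 231 points, sign = (−1)^{231−14} = -1.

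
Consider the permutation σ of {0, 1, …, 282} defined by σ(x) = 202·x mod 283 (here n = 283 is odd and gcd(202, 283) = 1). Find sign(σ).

-1

Trace 72: π^k(72) = [72, 111, 65, 112, 267, 164, 17] for k=0..6.
The orbit structure of x ↦ 202x mod 283: 2 orbits of sizes [282, 1].
sign(π) = (−1)^{n − #cycles} = (−1)^{283−2} = (−1)^281 = -1.
Via Zolotarev, sign(π_{202}) = (202|283) = -1.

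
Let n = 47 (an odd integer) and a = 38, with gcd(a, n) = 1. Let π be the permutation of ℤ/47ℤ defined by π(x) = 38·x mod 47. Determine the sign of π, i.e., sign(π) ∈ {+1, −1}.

Orbit of 29 under x↦38x: [29, 21, 46, 9, 13, 24, 19]… (length divides ord_47(38)).
Cycle lengths of π_38 on ℤ/47ℤ: [46, 1]; 2 cycles in total.
2 cycles on 47: each ℓ→(−1)^(ℓ−1), product (−1)^45 = -1.
Zolotarev: (38|47) = -1, matching the cycle-count sign.

-1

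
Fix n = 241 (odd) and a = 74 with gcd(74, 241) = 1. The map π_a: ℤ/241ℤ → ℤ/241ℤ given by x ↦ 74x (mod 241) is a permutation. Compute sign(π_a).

Orbit of 91 under x↦74x: [91, 227, 169, 215, 4, 55, 214]… (length divides ord_241(74)).
π_74 has 2 disjoint cycles with lengths [240, 1] on {0,…,240}.
241 − 2 = 239 transpositions; sign(π) = (−1)^239 = -1.

-1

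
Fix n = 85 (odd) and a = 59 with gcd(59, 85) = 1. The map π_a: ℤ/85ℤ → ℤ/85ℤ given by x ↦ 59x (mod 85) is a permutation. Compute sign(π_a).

+1

Trace 81: π^k(81) = [81, 19, 16, 9, 21, 49, 1] for k=0..6.
Cycle type of π: 8×10 + 2×2 + 1; total 13 cycles.
n − c = 85 − 13 = 72; sign = (−1)^72 = +1.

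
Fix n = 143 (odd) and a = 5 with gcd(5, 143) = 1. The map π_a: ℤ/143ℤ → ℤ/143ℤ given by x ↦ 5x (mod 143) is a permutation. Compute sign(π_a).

Trace 34: π^k(34) = [34, 27, 135, 103, 86, 1, 5] for k=0..6.
Cycle type of π: 20×6 + 5×2 + 4×3 + 1; total 12 cycles.
sign(π) = (−1)^{n − #cycles} = (−1)^{143−12} = (−1)^131 = -1.
Zolotarev: (5|143) = -1, matching the cycle-count sign.

-1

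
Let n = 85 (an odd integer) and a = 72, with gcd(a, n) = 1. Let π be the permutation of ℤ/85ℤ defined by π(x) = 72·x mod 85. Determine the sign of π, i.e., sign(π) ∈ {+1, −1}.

-1

Start at x=72: 72 → 84 → 13 → 1 → 72 (one orbit).
22 cycles of lengths [4, 4, 4, 4, 4, 4, 4, 4, 4, 4, 4, 4, 4, 4, 4, 4, 4, 4, 4, 4, 4, 1].
22 cycles on 85: each ℓ→(−1)^(ℓ−1), product (−1)^63 = -1.
Check: (72/85) = -1 by Zolotarev.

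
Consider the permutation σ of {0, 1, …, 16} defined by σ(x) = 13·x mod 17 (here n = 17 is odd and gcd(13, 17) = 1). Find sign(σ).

Start at x=16: 16 → 4 → 1 → 13 → 16 (one orbit).
π_13 has 5 disjoint cycles with lengths [4, 4, 4, 4, 1] on {0,…,16}.
17 − 5 = 12 transpositions; sign(π) = (−1)^12 = +1.

+1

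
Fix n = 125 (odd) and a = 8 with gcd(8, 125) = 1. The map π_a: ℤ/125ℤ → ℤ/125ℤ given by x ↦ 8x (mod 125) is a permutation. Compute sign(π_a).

-1

Start at x=116: 116 → 53 → 49 → 17 → 11 → 88 → 79 → … (one orbit).
Cycle type of π: 100 + 20 + 4 + 1; total 4 cycles.
Σ(ℓ_i−1) = 125−4 = 121; sign = (−1)^121 = -1.
Via Zolotarev, sign(π_{8}) = (8|125) = -1.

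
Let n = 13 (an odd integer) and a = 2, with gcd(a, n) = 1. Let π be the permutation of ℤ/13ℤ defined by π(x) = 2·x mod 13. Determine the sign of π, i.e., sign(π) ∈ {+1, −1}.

-1

Trace 4: π^k(4) = [4, 8, 3, 6, 12, 11, 9] for k=0..6.
2 cycles of lengths [12, 1].
13 − 2 = 11 transpositions; sign(π) = (−1)^11 = -1.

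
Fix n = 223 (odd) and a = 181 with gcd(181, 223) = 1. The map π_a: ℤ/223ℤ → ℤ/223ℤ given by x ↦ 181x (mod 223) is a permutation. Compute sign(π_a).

+1

Start at x=81: 81 → 166 → 164 → 25 → 65 → 169 → 38 → … (one orbit).
Cycle type of π: 111×2 + 1; total 3 cycles.
223 − 3 = 220 transpositions; sign(π) = (−1)^220 = +1.
Check: (181/223) = +1 by Zolotarev.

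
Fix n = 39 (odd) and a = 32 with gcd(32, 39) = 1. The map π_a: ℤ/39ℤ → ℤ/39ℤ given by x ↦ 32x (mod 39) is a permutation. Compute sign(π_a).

+1

Orbit of 10 under x↦32x: [10, 8, 22, 2, 25, 20, 16]… (length divides ord_39(32)).
π_32 has 5 disjoint cycles with lengths [12, 12, 12, 2, 1] on {0,…,38}.
Σ(ℓ_i−1) = 39−5 = 34; sign = (−1)^34 = +1.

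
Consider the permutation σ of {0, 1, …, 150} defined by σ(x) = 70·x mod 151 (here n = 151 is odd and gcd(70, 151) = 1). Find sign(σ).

Trace 24: π^k(24) = [24, 19, 122, 84, 142, 125, 143] for k=0..6.
Decompose π into cycles: lengths [50, 50, 50, 1] (4 cycles, including the fixed point 0).
4 cycles on 151: each ℓ→(−1)^(ℓ−1), product (−1)^147 = -1.

-1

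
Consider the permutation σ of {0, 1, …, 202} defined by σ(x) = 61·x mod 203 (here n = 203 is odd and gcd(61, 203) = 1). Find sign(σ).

+1

Orbit of 190 under x↦61x: [190, 19, 144, 55, 107, 31, 64]… (length divides ord_203(61)).
5 cycles of lengths [84, 84, 28, 6, 1].
n − c = 203 − 5 = 198; sign = (−1)^198 = +1.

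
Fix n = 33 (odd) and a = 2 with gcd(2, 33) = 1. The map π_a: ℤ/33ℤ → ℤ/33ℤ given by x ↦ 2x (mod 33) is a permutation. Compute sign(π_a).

+1

Trace 29: π^k(29) = [29, 25, 17, 1, 2, 4, 8] for k=0..6.
5 cycles of lengths [10, 10, 10, 2, 1].
5 cycles on 33: each ℓ→(−1)^(ℓ−1), product (−1)^28 = +1.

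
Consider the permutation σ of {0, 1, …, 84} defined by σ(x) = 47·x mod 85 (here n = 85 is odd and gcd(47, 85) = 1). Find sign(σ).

-1

Start at x=38: 38 → 1 → 47 → 84 → 38 (one orbit).
The orbit structure of x ↦ 47x mod 85: 22 orbits of sizes [4, 4, 4, 4, 4, 4, 4, 4, 4, 4, 4, 4, 4, 4, 4, 4, 4, 4, 4, 4, 4, 1].
85 − 22 = 63 transpositions; sign(π) = (−1)^63 = -1.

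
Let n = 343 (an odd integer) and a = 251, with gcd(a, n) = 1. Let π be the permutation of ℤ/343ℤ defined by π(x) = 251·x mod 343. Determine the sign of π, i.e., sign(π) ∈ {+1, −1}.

Orbit of 146 under x↦251x: [146, 288, 258, 274, 174, 113, 237]… (length divides ord_343(251)).
π_251 has 10 disjoint cycles with lengths [98, 98, 98, 14, 14, 14, 2, 2, 2, 1] on {0,…,342}.
Σ(ℓ_i−1) = 343−10 = 333; sign = (−1)^333 = -1.

-1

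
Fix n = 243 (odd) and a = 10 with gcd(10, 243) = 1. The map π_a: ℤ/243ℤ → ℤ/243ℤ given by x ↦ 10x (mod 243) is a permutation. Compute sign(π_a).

+1

Orbit of 235 under x↦10x: [235, 163, 172, 19, 190, 199, 46]… (length divides ord_243(10)).
The orbit structure of x ↦ 10x mod 243: 27 orbits of sizes [27, 27, 27, 27, 27, 27, 9, 9, 9, 9, 9, 9, 3, 3, 3, 3, 3, 3, 1, 1, 1, 1, 1, 1, 1, 1, 1].
With 27 cycles on 243 points, sign = (−1)^{243−27} = +1.
Via Zolotarev, sign(π_{10}) = (10|243) = +1.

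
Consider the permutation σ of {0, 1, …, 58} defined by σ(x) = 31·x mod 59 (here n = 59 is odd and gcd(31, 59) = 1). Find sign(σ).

-1

Orbit of 16 under x↦31x: [16, 24, 36, 54, 22, 33, 20]… (length divides ord_59(31)).
Cycle type of π: 58 + 1; total 2 cycles.
With 2 cycles on 59 points, sign = (−1)^{59−2} = -1.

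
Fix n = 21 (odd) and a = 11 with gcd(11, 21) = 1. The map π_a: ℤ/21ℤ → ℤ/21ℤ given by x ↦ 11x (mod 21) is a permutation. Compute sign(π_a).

-1

Start at x=16: 16 → 8 → 4 → 2 → 1 → 11 → 16 (one orbit).
Cycle type of π: 6×2 + 3×2 + 2 + 1; total 6 cycles.
sign(π) = (−1)^{n − #cycles} = (−1)^{21−6} = (−1)^15 = -1.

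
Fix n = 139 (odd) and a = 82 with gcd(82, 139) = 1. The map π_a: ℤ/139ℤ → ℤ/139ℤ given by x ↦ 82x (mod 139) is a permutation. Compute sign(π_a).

-1

Trace 76: π^k(76) = [76, 116, 60, 55, 62, 80, 27] for k=0..6.
Decompose π into cycles: lengths [46, 46, 46, 1] (4 cycles, including the fixed point 0).
4 cycles on 139: each ℓ→(−1)^(ℓ−1), product (−1)^135 = -1.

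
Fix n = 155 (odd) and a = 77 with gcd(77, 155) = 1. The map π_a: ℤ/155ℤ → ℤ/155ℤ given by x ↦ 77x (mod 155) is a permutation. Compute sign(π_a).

Trace 23: π^k(23) = [23, 66, 122, 94, 108, 101, 27] for k=0..6.
Decompose π into cycles: lengths [20, 20, 20, 20, 20, 20, 10, 10, 10, 4, 1] (11 cycles, including the fixed point 0).
sign(π) = (−1)^{n − #cycles} = (−1)^{155−11} = (−1)^144 = +1.

+1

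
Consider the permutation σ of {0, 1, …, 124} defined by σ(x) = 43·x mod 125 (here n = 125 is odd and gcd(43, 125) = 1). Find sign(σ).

-1

Orbit of 118 under x↦43x: [118, 74, 57, 76, 18, 24, 32]… (length divides ord_125(43)).
Cycle lengths of π_43 on ℤ/125ℤ: [20, 20, 20, 20, 20, 4, 4, 4, 4, 4, 4, 1]; 12 cycles in total.
n − c = 125 − 12 = 113; sign = (−1)^113 = -1.
The Jacobi symbol (43|125) = -1 (Zolotarev) agrees.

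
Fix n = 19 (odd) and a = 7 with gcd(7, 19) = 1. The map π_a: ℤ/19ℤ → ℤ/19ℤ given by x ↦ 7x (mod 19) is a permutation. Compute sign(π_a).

+1

Trace 7: π^k(7) = [7, 11, 1] for k=0..2.
Decompose π into cycles: lengths [3, 3, 3, 3, 3, 3, 1] (7 cycles, including the fixed point 0).
sign(π) = (−1)^{n − #cycles} = (−1)^{19−7} = (−1)^12 = +1.
The Jacobi symbol (7|19) = +1 (Zolotarev) agrees.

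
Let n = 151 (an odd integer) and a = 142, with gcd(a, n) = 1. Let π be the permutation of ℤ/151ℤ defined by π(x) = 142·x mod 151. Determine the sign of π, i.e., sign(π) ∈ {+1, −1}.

-1

Start at x=132: 132 → 20 → 122 → 110 → 67 → 1 → 142 → … (one orbit).
Cycle lengths of π_142 on ℤ/151ℤ: [50, 50, 50, 1]; 4 cycles in total.
151 − 4 = 147 transpositions; sign(π) = (−1)^147 = -1.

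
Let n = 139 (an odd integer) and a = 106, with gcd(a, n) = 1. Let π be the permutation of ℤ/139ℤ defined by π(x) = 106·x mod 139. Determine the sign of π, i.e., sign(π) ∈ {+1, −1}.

Orbit of 52 under x↦106x: [52, 91, 55, 131, 125, 45, 44]… (length divides ord_139(106)).
Decompose π into cycles: lengths [23, 23, 23, 23, 23, 23, 1] (7 cycles, including the fixed point 0).
139 − 7 = 132 transpositions; sign(π) = (−1)^132 = +1.
Zolotarev: (106|139) = +1, matching the cycle-count sign.

+1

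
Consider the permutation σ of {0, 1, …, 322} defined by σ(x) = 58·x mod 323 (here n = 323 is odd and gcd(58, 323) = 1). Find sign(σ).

Trace 286: π^k(286) = [286, 115, 210, 229, 39, 1, 58] for k=0..6.
π_58 has 38 disjoint cycles with lengths [16, 16, 16, 16, 16, 16, 16, 16, 16, 16, 16, 16, 16, 16, 16, 16, 16, 16, 16, 1, 1, 1, 1, 1, 1, 1, 1, 1, 1, 1, 1, 1, 1, 1, 1, 1, 1, 1] on {0,…,322}.
With 38 cycles on 323 points, sign = (−1)^{323−38} = -1.
Via Zolotarev, sign(π_{58}) = (58|323) = -1.

-1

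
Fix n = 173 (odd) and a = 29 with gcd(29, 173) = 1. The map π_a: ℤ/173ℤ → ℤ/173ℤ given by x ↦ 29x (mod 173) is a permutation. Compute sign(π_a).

Trace 100: π^k(100) = [100, 132, 22, 119, 164, 85, 43] for k=0..6.
π_29 has 5 disjoint cycles with lengths [43, 43, 43, 43, 1] on {0,…,172}.
With 5 cycles on 173 points, sign = (−1)^{173−5} = +1.
Zolotarev: (29|173) = +1, matching the cycle-count sign.

+1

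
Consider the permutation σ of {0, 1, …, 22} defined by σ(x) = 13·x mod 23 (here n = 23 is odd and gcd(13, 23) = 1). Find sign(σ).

Trace 2: π^k(2) = [2, 3, 16, 1, 13, 8, 12] for k=0..6.
The orbit structure of x ↦ 13x mod 23: 3 orbits of sizes [11, 11, 1].
sign(π) = (−1)^{n − #cycles} = (−1)^{23−3} = (−1)^20 = +1.
(13|23)_J = +1 (Zolotarev's lemma cross-check).

+1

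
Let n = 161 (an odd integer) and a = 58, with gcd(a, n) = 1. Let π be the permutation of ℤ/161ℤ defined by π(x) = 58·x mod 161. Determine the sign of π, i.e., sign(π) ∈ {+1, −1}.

Orbit of 71 under x↦58x: [71, 93, 81, 29, 72, 151, 64]… (length divides ord_161(58)).
9 cycles of lengths [33, 33, 33, 33, 11, 11, 3, 3, 1].
Σ(ℓ_i−1) = 161−9 = 152; sign = (−1)^152 = +1.
The Jacobi symbol (58|161) = +1 (Zolotarev) agrees.

+1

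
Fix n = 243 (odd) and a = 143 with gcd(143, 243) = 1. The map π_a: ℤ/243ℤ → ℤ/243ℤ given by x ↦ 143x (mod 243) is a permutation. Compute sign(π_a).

-1

Trace 73: π^k(73) = [73, 233, 28, 116, 64, 161, 181] for k=0..6.
The orbit structure of x ↦ 143x mod 243: 14 orbits of sizes [54, 54, 54, 18, 18, 18, 6, 6, 6, 2, 2, 2, 2, 1].
n − c = 243 − 14 = 229; sign = (−1)^229 = -1.
Zolotarev: (143|243) = -1, matching the cycle-count sign.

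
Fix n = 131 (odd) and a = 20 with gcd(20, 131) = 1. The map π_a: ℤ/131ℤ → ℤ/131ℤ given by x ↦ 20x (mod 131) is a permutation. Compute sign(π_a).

+1

Trace 74: π^k(74) = [74, 39, 125, 11, 89, 77, 99] for k=0..6.
Cycle lengths of π_20 on ℤ/131ℤ: [65, 65, 1]; 3 cycles in total.
With 3 cycles on 131 points, sign = (−1)^{131−3} = +1.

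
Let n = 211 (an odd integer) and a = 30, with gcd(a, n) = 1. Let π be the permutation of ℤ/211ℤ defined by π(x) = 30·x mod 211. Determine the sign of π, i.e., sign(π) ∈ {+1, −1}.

Start at x=6: 6 → 180 → 125 → 163 → 37 → 55 → 173 → … (one orbit).
Decompose π into cycles: lengths [105, 105, 1] (3 cycles, including the fixed point 0).
n − c = 211 − 3 = 208; sign = (−1)^208 = +1.
Zolotarev: (30|211) = +1, matching the cycle-count sign.

+1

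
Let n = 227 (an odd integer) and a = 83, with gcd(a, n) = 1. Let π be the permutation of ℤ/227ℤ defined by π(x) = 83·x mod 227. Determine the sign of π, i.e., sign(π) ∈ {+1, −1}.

Start at x=209: 209 → 95 → 167 → 14 → 27 → 198 → 90 → … (one orbit).
The orbit structure of x ↦ 83x mod 227: 2 orbits of sizes [226, 1].
sign(π) = (−1)^{n − #cycles} = (−1)^{227−2} = (−1)^225 = -1.
Zolotarev: (83|227) = -1, matching the cycle-count sign.

-1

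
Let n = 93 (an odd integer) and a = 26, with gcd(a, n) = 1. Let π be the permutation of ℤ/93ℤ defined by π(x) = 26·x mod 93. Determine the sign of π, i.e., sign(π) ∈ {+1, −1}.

Trace 92: π^k(92) = [92, 67, 68, 1, 26, 25] for k=0..5.
π_26 has 17 disjoint cycles with lengths [6, 6, 6, 6, 6, 6, 6, 6, 6, 6, 6, 6, 6, 6, 6, 2, 1] on {0,…,92}.
sign(π) = (−1)^{n − #cycles} = (−1)^{93−17} = (−1)^76 = +1.

+1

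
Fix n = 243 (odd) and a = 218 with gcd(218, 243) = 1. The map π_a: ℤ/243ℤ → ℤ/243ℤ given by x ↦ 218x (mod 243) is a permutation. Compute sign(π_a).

Start at x=97: 97 → 5 → 118 → 209 → 121 → 134 → 52 → … (one orbit).
The orbit structure of x ↦ 218x mod 243: 6 orbits of sizes [162, 54, 18, 6, 2, 1].
243 − 6 = 237 transpositions; sign(π) = (−1)^237 = -1.

-1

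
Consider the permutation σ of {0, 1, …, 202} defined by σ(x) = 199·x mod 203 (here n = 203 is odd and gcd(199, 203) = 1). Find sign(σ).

-1

Trace 59: π^k(59) = [59, 170, 132, 81, 82, 78, 94] for k=0..6.
The orbit structure of x ↦ 199x mod 203: 10 orbits of sizes [42, 42, 42, 42, 7, 7, 7, 7, 6, 1].
sign(π) = (−1)^{n − #cycles} = (−1)^{203−10} = (−1)^193 = -1.
The Jacobi symbol (199|203) = -1 (Zolotarev) agrees.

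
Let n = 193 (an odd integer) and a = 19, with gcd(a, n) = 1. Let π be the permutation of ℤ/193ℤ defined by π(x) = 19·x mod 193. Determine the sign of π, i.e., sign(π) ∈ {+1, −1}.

Start at x=166: 166 → 66 → 96 → 87 → 109 → 141 → 170 → … (one orbit).
Decompose π into cycles: lengths [192, 1] (2 cycles, including the fixed point 0).
Σ(ℓ_i−1) = 193−2 = 191; sign = (−1)^191 = -1.

-1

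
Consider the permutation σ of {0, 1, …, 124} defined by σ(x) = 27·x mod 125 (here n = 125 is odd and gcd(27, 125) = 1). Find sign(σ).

-1

Trace 69: π^k(69) = [69, 113, 51, 2, 54, 83, 116] for k=0..6.
Decompose π into cycles: lengths [100, 20, 4, 1] (4 cycles, including the fixed point 0).
4 cycles on 125: each ℓ→(−1)^(ℓ−1), product (−1)^121 = -1.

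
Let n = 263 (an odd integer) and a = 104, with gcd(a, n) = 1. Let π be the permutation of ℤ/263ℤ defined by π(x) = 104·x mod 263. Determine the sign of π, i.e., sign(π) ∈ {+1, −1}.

+1

Orbit of 17 under x↦104x: [17, 190, 35, 221, 103, 192, 243]… (length divides ord_263(104)).
3 cycles of lengths [131, 131, 1].
3 cycles on 263: each ℓ→(−1)^(ℓ−1), product (−1)^260 = +1.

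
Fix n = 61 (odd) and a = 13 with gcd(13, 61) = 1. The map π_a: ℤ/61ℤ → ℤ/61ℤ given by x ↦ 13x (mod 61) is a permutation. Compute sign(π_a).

Start at x=47: 47 → 1 → 13 → 47 (one orbit).
Cycle lengths of π_13 on ℤ/61ℤ: [3, 3, 3, 3, 3, 3, 3, 3, 3, 3, 3, 3, 3, 3, 3, 3, 3, 3, 3, 3, 1]; 21 cycles in total.
21 cycles on 61: each ℓ→(−1)^(ℓ−1), product (−1)^40 = +1.

+1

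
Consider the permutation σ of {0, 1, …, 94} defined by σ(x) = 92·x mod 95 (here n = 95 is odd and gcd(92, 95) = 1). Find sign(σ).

-1

Orbit of 42 under x↦92x: [42, 64, 93, 6, 77, 54, 28]… (length divides ord_95(92)).
Cycle type of π: 36×2 + 9×2 + 4 + 1; total 6 cycles.
sign(π) = (−1)^{n − #cycles} = (−1)^{95−6} = (−1)^89 = -1.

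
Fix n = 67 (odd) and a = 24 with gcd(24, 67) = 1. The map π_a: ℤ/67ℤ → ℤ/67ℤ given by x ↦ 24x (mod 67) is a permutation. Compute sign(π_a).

Orbit of 25 under x↦24x: [25, 64, 62, 14, 1, 24, 40]… (length divides ord_67(24)).
Cycle type of π: 11×6 + 1; total 7 cycles.
Σ(ℓ_i−1) = 67−7 = 60; sign = (−1)^60 = +1.
The Jacobi symbol (24|67) = +1 (Zolotarev) agrees.

+1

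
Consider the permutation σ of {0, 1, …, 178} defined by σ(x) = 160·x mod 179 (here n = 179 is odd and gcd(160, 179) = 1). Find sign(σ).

-1

Orbit of 27 under x↦160x: [27, 24, 81, 72, 64, 37, 13]… (length divides ord_179(160)).
π_160 has 2 disjoint cycles with lengths [178, 1] on {0,…,178}.
Σ(ℓ_i−1) = 179−2 = 177; sign = (−1)^177 = -1.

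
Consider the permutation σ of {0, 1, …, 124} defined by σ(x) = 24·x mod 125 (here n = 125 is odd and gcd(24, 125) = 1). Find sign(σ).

+1

Start at x=76: 76 → 74 → 26 → 124 → 101 → 49 → 51 → … (one orbit).
Decompose π into cycles: lengths [10, 10, 10, 10, 10, 10, 10, 10, 10, 10, 2, 2, 2, 2, 2, 2, 2, 2, 2, 2, 2, 2, 1] (23 cycles, including the fixed point 0).
sign(π) = (−1)^{n − #cycles} = (−1)^{125−23} = (−1)^102 = +1.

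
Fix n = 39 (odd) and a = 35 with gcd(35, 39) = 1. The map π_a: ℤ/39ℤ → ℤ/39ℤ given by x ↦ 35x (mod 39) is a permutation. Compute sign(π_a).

-1

Start at x=1: 1 → 35 → 16 → 14 → 22 → 29 → 1 (one orbit).
The orbit structure of x ↦ 35x mod 39: 10 orbits of sizes [6, 6, 6, 6, 3, 3, 3, 3, 2, 1].
Σ(ℓ_i−1) = 39−10 = 29; sign = (−1)^29 = -1.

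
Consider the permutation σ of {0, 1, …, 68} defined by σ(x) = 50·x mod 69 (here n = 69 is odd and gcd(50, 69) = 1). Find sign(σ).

-1

Trace 8: π^k(8) = [8, 55, 59, 52, 47, 4, 62] for k=0..6.
Cycle lengths of π_50 on ℤ/69ℤ: [22, 22, 11, 11, 2, 1]; 6 cycles in total.
69 − 6 = 63 transpositions; sign(π) = (−1)^63 = -1.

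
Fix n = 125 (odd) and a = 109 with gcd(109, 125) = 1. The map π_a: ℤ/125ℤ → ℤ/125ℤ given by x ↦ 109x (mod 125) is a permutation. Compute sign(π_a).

Orbit of 124 under x↦109x: [124, 16, 119, 96, 89, 76, 34]… (length divides ord_125(109)).
Cycle type of π: 50×2 + 10×2 + 2×2 + 1; total 7 cycles.
7 cycles on 125: each ℓ→(−1)^(ℓ−1), product (−1)^118 = +1.
Check: (109/125) = +1 by Zolotarev.

+1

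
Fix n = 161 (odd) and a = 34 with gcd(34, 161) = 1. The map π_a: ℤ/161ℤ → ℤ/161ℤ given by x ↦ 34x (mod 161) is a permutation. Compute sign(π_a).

+1

Start at x=20: 20 → 36 → 97 → 78 → 76 → 8 → 111 → … (one orbit).
Cycle type of π: 22×7 + 2×3 + 1; total 11 cycles.
Σ(ℓ_i−1) = 161−11 = 150; sign = (−1)^150 = +1.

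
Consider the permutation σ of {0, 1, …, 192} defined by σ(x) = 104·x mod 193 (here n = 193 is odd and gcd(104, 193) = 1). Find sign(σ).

Trace 179: π^k(179) = [179, 88, 81, 125, 69, 35, 166] for k=0..6.
Cycle lengths of π_104 on ℤ/193ℤ: [64, 64, 64, 1]; 4 cycles in total.
Σ(ℓ_i−1) = 193−4 = 189; sign = (−1)^189 = -1.
(104|193)_J = -1 (Zolotarev's lemma cross-check).

-1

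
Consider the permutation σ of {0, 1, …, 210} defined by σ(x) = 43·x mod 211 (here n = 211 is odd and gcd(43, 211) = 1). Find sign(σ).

Start at x=101: 101 → 123 → 14 → 180 → 144 → 73 → 185 → … (one orbit).
Cycle type of π: 21×10 + 1; total 11 cycles.
sign(π) = (−1)^{n − #cycles} = (−1)^{211−11} = (−1)^200 = +1.
Zolotarev: (43|211) = +1, matching the cycle-count sign.

+1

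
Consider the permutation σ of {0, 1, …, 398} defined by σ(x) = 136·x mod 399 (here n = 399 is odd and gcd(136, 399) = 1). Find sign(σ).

+1

Trace 214: π^k(214) = [214, 376, 64, 325, 310, 265, 130] for k=0..6.
Cycle lengths of π_136 on ℤ/399ℤ: [18, 18, 18, 18, 18, 18, 18, 18, 18, 18, 18, 18, 18, 18, 18, 18, 18, 18, 18, 18, 18, 6, 6, 6, 1, 1, 1]; 27 cycles in total.
n − c = 399 − 27 = 372; sign = (−1)^372 = +1.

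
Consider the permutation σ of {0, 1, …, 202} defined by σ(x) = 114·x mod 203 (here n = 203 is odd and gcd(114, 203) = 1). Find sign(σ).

-1

Start at x=78: 78 → 163 → 109 → 43 → 30 → 172 → 120 → … (one orbit).
Cycle type of π: 84×2 + 28 + 3×2 + 1; total 6 cycles.
6 cycles on 203: each ℓ→(−1)^(ℓ−1), product (−1)^197 = -1.
The Jacobi symbol (114|203) = -1 (Zolotarev) agrees.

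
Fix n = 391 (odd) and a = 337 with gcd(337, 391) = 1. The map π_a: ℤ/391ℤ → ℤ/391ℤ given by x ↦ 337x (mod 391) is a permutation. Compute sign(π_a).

Start at x=325: 325 → 45 → 307 → 235 → 213 → 228 → 200 → … (one orbit).
Cycle lengths of π_337 on ℤ/391ℤ: [176, 176, 22, 16, 1]; 5 cycles in total.
n − c = 391 − 5 = 386; sign = (−1)^386 = +1.
The Jacobi symbol (337|391) = +1 (Zolotarev) agrees.

+1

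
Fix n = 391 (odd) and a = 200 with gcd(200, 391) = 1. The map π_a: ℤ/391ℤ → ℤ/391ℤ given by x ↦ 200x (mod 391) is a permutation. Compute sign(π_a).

+1

Trace 259: π^k(259) = [259, 188, 64, 288, 123, 358, 47] for k=0..6.
15 cycles of lengths [44, 44, 44, 44, 44, 44, 44, 44, 11, 11, 4, 4, 4, 4, 1].
sign(π) = (−1)^{n − #cycles} = (−1)^{391−15} = (−1)^376 = +1.
Check: (200/391) = +1 by Zolotarev.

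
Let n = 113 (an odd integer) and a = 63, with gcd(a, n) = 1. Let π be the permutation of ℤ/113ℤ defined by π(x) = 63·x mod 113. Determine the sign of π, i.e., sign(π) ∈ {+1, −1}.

Trace 60: π^k(60) = [60, 51, 49, 36, 8, 52, 112] for k=0..6.
The orbit structure of x ↦ 63x mod 113: 3 orbits of sizes [56, 56, 1].
3 cycles on 113: each ℓ→(−1)^(ℓ−1), product (−1)^110 = +1.
Zolotarev: (63|113) = +1, matching the cycle-count sign.

+1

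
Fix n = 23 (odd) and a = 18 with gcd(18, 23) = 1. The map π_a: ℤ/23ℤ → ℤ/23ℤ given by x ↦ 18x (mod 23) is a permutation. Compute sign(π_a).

Start at x=18: 18 → 2 → 13 → 4 → 3 → 8 → 6 → … (one orbit).
Cycle type of π: 11×2 + 1; total 3 cycles.
3 cycles on 23: each ℓ→(−1)^(ℓ−1), product (−1)^20 = +1.
(18|23)_J = +1 (Zolotarev's lemma cross-check).

+1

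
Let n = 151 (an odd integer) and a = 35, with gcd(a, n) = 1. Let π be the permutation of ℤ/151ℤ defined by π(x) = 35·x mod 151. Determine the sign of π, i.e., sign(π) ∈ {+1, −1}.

Start at x=121: 121 → 7 → 94 → 119 → 88 → 60 → 137 → … (one orbit).
2 cycles of lengths [150, 1].
Σ(ℓ_i−1) = 151−2 = 149; sign = (−1)^149 = -1.

-1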